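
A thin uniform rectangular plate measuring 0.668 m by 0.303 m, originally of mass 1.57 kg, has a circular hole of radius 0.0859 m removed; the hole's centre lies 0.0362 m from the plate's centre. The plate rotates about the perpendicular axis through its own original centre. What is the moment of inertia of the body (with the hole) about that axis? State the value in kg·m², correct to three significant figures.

0.0695

Unpierced body about its centre: I₀ = (1/12)M(a²+b²) = (1/12)(1.57)[(0.668)² + (0.303)²] = 0.070393 kg·m².
The removed disk has mass m = M·πr²/(ab) = (1.57)·π(0.0859)²/(0.668·0.303) = 0.17981 kg (same uniform areal density).
Its moment of inertia about the rotation axis (parallel-axis theorem): I_hole = (1/2)mr² + md² = (1/2)(0.17981)(0.0859)² + (0.17981)(0.0362)² = 0.00089903 kg·m².
Treating the hole as negative mass, I = I₀ − I_hole = 0.070393 − 0.00089903 = 0.069494 kg·m².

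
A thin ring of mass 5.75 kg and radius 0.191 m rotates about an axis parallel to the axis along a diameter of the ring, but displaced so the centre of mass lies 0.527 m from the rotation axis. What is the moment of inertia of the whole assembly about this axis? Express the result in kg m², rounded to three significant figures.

I_cm = (1/2)MR² = (1/2)(5.75)(0.191)² = 0.10488 kg m²; centre at d = 0.527 m, so the parallel axis theorem gives I = 0.10488 + (5.75)(0.527)² = 1.7018 kg m².

1.70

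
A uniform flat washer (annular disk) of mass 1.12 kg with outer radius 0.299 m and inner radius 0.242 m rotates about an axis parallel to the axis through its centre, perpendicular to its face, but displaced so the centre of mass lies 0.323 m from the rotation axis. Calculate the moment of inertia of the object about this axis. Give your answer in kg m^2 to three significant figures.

0.200

I_cm = (1/2)M(R²+r²) = (1/2)(1.12)[(0.299)² + (0.242)²] = 0.08286 kg m^2; centre at d = 0.323 m, so the parallel axis theorem gives I = 0.08286 + (1.12)(0.323)² = 0.19971 kg m^2.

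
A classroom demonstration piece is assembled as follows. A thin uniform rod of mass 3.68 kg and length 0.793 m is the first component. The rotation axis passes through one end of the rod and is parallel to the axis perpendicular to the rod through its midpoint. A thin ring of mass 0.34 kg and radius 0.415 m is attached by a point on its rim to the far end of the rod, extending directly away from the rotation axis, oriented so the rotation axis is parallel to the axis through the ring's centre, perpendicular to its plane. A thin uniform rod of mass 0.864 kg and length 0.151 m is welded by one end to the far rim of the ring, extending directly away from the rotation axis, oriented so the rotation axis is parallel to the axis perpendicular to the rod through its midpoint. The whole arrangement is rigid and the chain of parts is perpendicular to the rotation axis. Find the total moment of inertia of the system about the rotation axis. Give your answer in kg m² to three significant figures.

3.82

Thin rod: I_cm = (1/12)ML² = (1/12)(3.68)(0.793)² = 0.19285 kg m²; centre at d = 0.3965 m, so I = I_cm + Md² gives I = 0.19285 + (3.68)(0.3965)² = 0.77139 kg m².
Thin ring: I_cm = MR² = (0.34)(0.415)² = 0.058556 kg m²; centre at d = 0.3965 + 0.3965 + 0.415 = 1.208 m, so I = I_cm + Md² gives I = 0.058556 + (0.34)(1.208)² = 0.55471 kg m².
Thin rod: I_cm = (1/12)ML² = (1/12)(0.864)(0.151)² = 0.0016417 kg m²; centre at d = 0.3965 + 0.3965 + 0.415 + 0.415 + 0.0755 = 1.6985 m, so I = I_cm + Md² gives I = 0.0016417 + (0.864)(1.6985)² = 2.4942 kg m².
Total I = 0.77139 + 0.55471 + 2.4942 = 3.8203 kg m².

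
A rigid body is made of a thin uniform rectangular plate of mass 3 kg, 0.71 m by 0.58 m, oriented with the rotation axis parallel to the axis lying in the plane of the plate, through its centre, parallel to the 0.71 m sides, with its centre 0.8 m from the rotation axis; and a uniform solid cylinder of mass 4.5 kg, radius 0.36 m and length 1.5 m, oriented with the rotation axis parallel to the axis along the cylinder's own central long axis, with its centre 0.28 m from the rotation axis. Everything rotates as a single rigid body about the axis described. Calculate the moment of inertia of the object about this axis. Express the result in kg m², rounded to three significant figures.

Rectangular plate: I_cm = (1/12)Mb² = (1/12)(3)(0.58)² = 0.0841 kg m²; centre at d = 0.8 m, so the parallel axis theorem gives I = 0.0841 + (3)(0.8)² = 2.0041 kg m².
Solid cylinder: I_cm = (1/2)MR² = (1/2)(4.5)(0.36)² = 0.2916 kg m²; centre at d = 0.28 m, so the parallel axis theorem gives I = 0.2916 + (4.5)(0.28)² = 0.6444 kg m².
Total I = 2.0041 + 0.6444 = 2.6485 kg m².

2.65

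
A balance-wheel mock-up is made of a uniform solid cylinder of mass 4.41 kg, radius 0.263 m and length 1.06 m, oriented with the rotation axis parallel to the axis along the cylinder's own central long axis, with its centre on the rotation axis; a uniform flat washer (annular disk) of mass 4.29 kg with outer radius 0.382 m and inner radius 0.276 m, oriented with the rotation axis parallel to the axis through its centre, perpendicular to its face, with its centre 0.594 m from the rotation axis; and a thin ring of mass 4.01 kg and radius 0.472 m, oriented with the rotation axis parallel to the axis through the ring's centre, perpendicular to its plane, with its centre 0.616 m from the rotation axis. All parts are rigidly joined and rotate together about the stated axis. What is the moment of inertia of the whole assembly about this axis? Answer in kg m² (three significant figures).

4.56

Solid cylinder: I_cm = (1/2)MR² = (1/2)(4.41)(0.263)² = 0.15252 kg m²; axis through the centre, so I = 0.15252 kg m².
Annular disk: I_cm = (1/2)M(R²+r²) = (1/2)(4.29)[(0.382)² + (0.276)²] = 0.4764 kg m²; centre at d = 0.594 m, so the parallel axis theorem gives I = 0.4764 + (4.29)(0.594)² = 1.9901 kg m².
Thin ring: I_cm = MR² = (4.01)(0.472)² = 0.89336 kg m²; centre at d = 0.616 m, so the parallel axis theorem gives I = 0.89336 + (4.01)(0.616)² = 2.415 kg m².
Total I = 0.15252 + 1.9901 + 2.415 = 4.5576 kg m².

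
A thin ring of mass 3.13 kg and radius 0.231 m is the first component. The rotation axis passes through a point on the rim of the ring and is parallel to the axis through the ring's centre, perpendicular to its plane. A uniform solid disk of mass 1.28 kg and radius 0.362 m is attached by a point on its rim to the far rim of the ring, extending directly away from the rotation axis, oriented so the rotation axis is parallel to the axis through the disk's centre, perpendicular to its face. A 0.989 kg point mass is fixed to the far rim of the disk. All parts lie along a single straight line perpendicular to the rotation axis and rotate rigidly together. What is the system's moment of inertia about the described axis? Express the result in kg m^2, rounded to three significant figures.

Thin ring: I_cm = MR² = (3.13)(0.231)² = 0.16702 kg m^2; centre at d = 0.231 m, so I = I_cm + Md² gives I = 0.16702 + (3.13)(0.231)² = 0.33404 kg m^2.
Solid disk: I_cm = (1/2)MR² = (1/2)(1.28)(0.362)² = 0.083868 kg m^2; centre at d = 0.231 + 0.231 + 0.362 = 0.824 m, so I = I_cm + Md² gives I = 0.083868 + (1.28)(0.824)² = 0.95296 kg m^2.
Point mass: I_cm = 0; centre at d = 0.231 + 0.231 + 0.362 + 0.362 = 1.186 m, so I = I_cm + Md² gives I = 0 + (0.989)(1.186)² = 1.3911 kg m^2.
Total I = 0.33404 + 0.95296 + 1.3911 = 2.6781 kg m^2.

2.68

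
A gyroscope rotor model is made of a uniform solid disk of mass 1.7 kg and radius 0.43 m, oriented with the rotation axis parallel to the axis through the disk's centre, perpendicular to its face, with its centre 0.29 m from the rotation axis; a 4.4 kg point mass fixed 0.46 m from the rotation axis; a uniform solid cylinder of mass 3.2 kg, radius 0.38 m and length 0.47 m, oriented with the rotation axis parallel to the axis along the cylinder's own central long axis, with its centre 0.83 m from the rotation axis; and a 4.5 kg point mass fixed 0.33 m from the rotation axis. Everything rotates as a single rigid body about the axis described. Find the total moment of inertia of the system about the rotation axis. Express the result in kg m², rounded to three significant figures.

Solid disk: I_cm = (1/2)MR² = (1/2)(1.7)(0.43)² = 0.15716 kg m²; centre at d = 0.29 m, so I = I_cm + Md² gives I = 0.15716 + (1.7)(0.29)² = 0.30013 kg m².
Point mass: I_cm = 0; centre at d = 0.46 m, so I = I_cm + Md² gives I = 0 + (4.4)(0.46)² = 0.93104 kg m².
Solid cylinder: I_cm = (1/2)MR² = (1/2)(3.2)(0.38)² = 0.23104 kg m²; centre at d = 0.83 m, so I = I_cm + Md² gives I = 0.23104 + (3.2)(0.83)² = 2.4355 kg m².
Point mass: I_cm = 0; centre at d = 0.33 m, so I = I_cm + Md² gives I = 0 + (4.5)(0.33)² = 0.49005 kg m².
Total I = 0.30013 + 0.93104 + 2.4355 + 0.49005 = 4.1567 kg m².

4.16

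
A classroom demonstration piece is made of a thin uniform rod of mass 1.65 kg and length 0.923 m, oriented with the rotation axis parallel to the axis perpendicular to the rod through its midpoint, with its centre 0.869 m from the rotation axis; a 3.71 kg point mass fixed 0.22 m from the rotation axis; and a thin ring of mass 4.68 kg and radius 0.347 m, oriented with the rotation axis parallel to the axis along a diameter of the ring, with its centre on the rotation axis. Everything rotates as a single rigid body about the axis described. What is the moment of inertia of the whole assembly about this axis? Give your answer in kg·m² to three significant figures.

Thin rod: I_cm = (1/12)ML² = (1/12)(1.65)(0.923)² = 0.11714 kg·m²; centre at d = 0.869 m, so the parallel axis theorem gives I = 0.11714 + (1.65)(0.869)² = 1.3632 kg·m².
Point mass: I_cm = 0; centre at d = 0.22 m, so the parallel axis theorem gives I = 0 + (3.71)(0.22)² = 0.17956 kg·m².
Thin ring: I_cm = (1/2)MR² = (1/2)(4.68)(0.347)² = 0.28176 kg·m²; axis through the centre, so I = 0.28176 kg·m².
Total I = 1.3632 + 0.17956 + 0.28176 = 1.8245 kg·m².

1.82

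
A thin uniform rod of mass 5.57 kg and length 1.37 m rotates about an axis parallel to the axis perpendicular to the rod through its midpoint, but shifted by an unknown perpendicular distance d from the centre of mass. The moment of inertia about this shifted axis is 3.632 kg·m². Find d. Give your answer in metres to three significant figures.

0.704

About the centre-of-mass axis, I_cm = (1/12)ML² = (1/12)(5.57)(1.37)² = 0.87119 kg·m².
Parallel axis theorem: I = I_cm + Md², so Md² = 3.632 − 0.87119 = 2.7608 kg·m².
d = √(2.7608 / 5.57) = 0.70403 m.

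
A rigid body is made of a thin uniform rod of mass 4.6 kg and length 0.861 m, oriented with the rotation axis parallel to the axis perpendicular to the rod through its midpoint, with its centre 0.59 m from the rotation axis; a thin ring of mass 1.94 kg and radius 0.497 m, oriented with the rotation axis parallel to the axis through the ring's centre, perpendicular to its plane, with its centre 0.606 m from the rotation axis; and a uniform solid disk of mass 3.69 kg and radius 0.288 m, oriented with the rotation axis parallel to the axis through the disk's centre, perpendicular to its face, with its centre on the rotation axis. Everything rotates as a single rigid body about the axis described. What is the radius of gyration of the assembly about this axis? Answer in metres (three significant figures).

0.562

Thin rod: I_cm = (1/12)ML² = (1/12)(4.6)(0.861)² = 0.28417 kg·m²; centre at d = 0.59 m, so the parallel axis theorem gives I = 0.28417 + (4.6)(0.59)² = 1.8854 kg·m².
Thin ring: I_cm = MR² = (1.94)(0.497)² = 0.4792 kg·m²; centre at d = 0.606 m, so the parallel axis theorem gives I = 0.4792 + (1.94)(0.606)² = 1.1916 kg·m².
Solid disk: I_cm = (1/2)MR² = (1/2)(3.69)(0.288)² = 0.15303 kg·m²; axis through the centre, so I = 0.15303 kg·m².
Total I = 3.2301 kg·m²; total mass M = 10.23 kg.
k = √(I/M) = √(3.2301/10.23) = 0.56191 m.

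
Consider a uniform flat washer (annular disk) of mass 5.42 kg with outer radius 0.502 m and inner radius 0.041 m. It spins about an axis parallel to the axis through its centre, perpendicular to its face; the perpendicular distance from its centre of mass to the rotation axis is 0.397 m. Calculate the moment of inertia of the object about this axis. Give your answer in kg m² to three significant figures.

I_cm = (1/2)M(R²+r²) = (1/2)(5.42)[(0.502)² + (0.041)²] = 0.68749 kg m²; centre at d = 0.397 m, so I = I_cm + Md² gives I = 0.68749 + (5.42)(0.397)² = 1.5417 kg m².

1.54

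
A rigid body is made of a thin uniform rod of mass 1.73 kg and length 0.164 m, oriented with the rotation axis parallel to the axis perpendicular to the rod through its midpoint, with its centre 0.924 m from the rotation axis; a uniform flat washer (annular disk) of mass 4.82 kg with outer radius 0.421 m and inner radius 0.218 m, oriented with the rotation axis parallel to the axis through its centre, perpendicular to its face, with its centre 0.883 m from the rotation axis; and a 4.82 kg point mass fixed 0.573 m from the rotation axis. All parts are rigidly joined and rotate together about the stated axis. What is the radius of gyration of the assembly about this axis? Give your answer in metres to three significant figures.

Thin rod: I_cm = (1/12)ML² = (1/12)(1.73)(0.164)² = 0.0038775 kg m^2; centre at d = 0.924 m, so I = I_cm + Md² gives I = 0.0038775 + (1.73)(0.924)² = 1.4809 kg m^2.
Annular disk: I_cm = (1/2)M(R²+r²) = (1/2)(4.82)[(0.421)² + (0.218)²] = 0.54168 kg m^2; centre at d = 0.883 m, so I = I_cm + Md² gives I = 0.54168 + (4.82)(0.883)² = 4.2998 kg m^2.
Point mass: I_cm = 0; centre at d = 0.573 m, so I = I_cm + Md² gives I = 0 + (4.82)(0.573)² = 1.5825 kg m^2.
Total I = 7.3632 kg m^2; total mass M = 11.37 kg.
k = √(I/M) = √(7.3632/11.37) = 0.80474 m.

0.805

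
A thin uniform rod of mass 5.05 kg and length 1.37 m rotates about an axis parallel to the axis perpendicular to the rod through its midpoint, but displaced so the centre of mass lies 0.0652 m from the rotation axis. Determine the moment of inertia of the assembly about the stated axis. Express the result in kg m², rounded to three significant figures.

I_cm = (1/12)ML² = (1/12)(5.05)(1.37)² = 0.78986 kg m²; centre at d = 0.0652 m, so I = I_cm + Md² gives I = 0.78986 + (5.05)(0.0652)² = 0.81133 kg m².

0.811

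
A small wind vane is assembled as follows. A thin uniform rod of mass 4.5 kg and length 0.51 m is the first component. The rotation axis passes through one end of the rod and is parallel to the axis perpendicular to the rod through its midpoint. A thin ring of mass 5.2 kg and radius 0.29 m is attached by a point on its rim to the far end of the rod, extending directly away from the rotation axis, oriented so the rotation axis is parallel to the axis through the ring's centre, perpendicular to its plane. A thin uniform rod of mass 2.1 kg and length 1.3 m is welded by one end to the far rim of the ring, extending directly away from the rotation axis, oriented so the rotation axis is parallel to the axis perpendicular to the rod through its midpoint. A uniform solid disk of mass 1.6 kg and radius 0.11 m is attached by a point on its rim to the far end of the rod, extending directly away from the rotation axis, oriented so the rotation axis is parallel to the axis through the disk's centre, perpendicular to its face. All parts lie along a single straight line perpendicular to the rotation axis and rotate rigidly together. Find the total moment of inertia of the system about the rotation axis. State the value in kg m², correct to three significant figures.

Thin rod: I_cm = (1/12)ML² = (1/12)(4.5)(0.51)² = 0.097537 kg m²; centre at d = 0.255 m, so I = I_cm + Md² gives I = 0.097537 + (4.5)(0.255)² = 0.39015 kg m².
Thin ring: I_cm = MR² = (5.2)(0.29)² = 0.43732 kg m²; centre at d = 0.255 + 0.255 + 0.29 = 0.8 m, so I = I_cm + Md² gives I = 0.43732 + (5.2)(0.8)² = 3.7653 kg m².
Thin rod: I_cm = (1/12)ML² = (1/12)(2.1)(1.3)² = 0.29575 kg m²; centre at d = 0.255 + 0.255 + 0.29 + 0.29 + 0.65 = 1.74 m, so I = I_cm + Md² gives I = 0.29575 + (2.1)(1.74)² = 6.6537 kg m².
Solid disk: I_cm = (1/2)MR² = (1/2)(1.6)(0.11)² = 0.00968 kg m²; centre at d = 0.255 + 0.255 + 0.29 + 0.29 + 0.65 + 0.65 + 0.11 = 2.5 m, so I = I_cm + Md² gives I = 0.00968 + (1.6)(2.5)² = 10.01 kg m².
Total I = 0.39015 + 3.7653 + 6.6537 + 10.01 = 20.819 kg m².

20.8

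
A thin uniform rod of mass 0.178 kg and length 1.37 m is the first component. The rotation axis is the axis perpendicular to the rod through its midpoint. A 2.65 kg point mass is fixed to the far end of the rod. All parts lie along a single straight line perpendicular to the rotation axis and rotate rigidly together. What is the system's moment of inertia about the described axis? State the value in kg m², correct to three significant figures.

1.27

Thin rod: I_cm = (1/12)ML² = (1/12)(0.178)(1.37)² = 0.027841 kg m²; axis through the centre, so I = 0.027841 kg m².
Point mass: I_cm = 0; centre at d = 0.685 m, so the parallel axis theorem gives I = 0 + (2.65)(0.685)² = 1.2434 kg m².
Total I = 0.027841 + 1.2434 = 1.2713 kg m².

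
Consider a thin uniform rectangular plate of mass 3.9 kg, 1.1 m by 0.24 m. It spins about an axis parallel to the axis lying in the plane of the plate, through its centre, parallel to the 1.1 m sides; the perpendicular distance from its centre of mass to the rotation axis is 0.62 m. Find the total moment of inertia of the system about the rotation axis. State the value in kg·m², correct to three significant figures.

1.52

I_cm = (1/12)Mb² = (1/12)(3.9)(0.24)² = 0.01872 kg·m²; centre at d = 0.62 m, so the parallel axis theorem gives I = 0.01872 + (3.9)(0.62)² = 1.5179 kg·m².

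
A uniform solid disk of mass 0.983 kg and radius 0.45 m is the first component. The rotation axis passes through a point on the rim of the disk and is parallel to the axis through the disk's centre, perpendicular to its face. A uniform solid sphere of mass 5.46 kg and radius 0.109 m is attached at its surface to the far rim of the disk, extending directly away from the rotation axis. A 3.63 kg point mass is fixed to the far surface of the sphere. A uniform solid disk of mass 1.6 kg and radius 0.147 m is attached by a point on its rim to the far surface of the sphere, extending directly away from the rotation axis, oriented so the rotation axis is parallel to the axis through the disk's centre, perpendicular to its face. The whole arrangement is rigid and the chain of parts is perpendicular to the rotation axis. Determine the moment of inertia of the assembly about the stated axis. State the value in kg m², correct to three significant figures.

13.0

Solid disk: I_cm = (1/2)MR² = (1/2)(0.983)(0.45)² = 0.099529 kg m²; centre at d = 0.45 m, so I = I_cm + Md² gives I = 0.099529 + (0.983)(0.45)² = 0.29859 kg m².
Solid sphere: I_cm = (2/5)MR² = (2/5)(5.46)(0.109)² = 0.025948 kg m²; centre at d = 0.45 + 0.45 + 0.109 = 1.009 m, so I = I_cm + Md² gives I = 0.025948 + (5.46)(1.009)² = 5.5847 kg m².
Point mass: I_cm = 0; centre at d = 0.45 + 0.45 + 0.109 + 0.109 = 1.118 m, so I = I_cm + Md² gives I = 0 + (3.63)(1.118)² = 4.5372 kg m².
Solid disk: I_cm = (1/2)MR² = (1/2)(1.6)(0.147)² = 0.017287 kg m²; centre at d = 0.45 + 0.45 + 0.109 + 0.109 + 0.147 = 1.265 m, so I = I_cm + Md² gives I = 0.017287 + (1.6)(1.265)² = 2.5776 kg m².
Total I = 0.29859 + 5.5847 + 4.5372 + 2.5776 = 12.998 kg m².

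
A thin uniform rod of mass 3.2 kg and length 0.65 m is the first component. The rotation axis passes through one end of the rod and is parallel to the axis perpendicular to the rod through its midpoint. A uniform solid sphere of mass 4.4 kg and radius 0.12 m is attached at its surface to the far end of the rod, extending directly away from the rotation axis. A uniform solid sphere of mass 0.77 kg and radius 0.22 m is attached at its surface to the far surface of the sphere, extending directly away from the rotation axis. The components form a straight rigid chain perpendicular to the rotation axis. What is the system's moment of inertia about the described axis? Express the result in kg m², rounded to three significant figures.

Thin rod: I_cm = (1/12)ML² = (1/12)(3.2)(0.65)² = 0.11267 kg m²; centre at d = 0.325 m, so the parallel axis theorem gives I = 0.11267 + (3.2)(0.325)² = 0.45067 kg m².
Solid sphere: I_cm = (2/5)MR² = (2/5)(4.4)(0.12)² = 0.025344 kg m²; centre at d = 0.325 + 0.325 + 0.12 = 0.77 m, so the parallel axis theorem gives I = 0.025344 + (4.4)(0.77)² = 2.6341 kg m².
Solid sphere: I_cm = (2/5)MR² = (2/5)(0.77)(0.22)² = 0.014907 kg m²; centre at d = 0.325 + 0.325 + 0.12 + 0.12 + 0.22 = 1.11 m, so the parallel axis theorem gives I = 0.014907 + (0.77)(1.11)² = 0.96362 kg m².
Total I = 0.45067 + 2.6341 + 0.96362 = 4.0484 kg m².

4.05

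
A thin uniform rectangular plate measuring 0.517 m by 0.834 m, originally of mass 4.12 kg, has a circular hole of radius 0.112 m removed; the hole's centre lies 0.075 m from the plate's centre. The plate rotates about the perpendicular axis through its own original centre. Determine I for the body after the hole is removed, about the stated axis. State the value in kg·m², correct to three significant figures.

Unpierced body about its centre: I₀ = (1/12)M(a²+b²) = (1/12)(4.12)[(0.517)² + (0.834)²] = 0.33058 kg·m².
The removed disk has mass m = M·πr²/(ab) = (4.12)·π(0.112)²/(0.517·0.834) = 0.37655 kg (same uniform areal density).
Its moment of inertia about the rotation axis (parallel-axis theorem): I_hole = (1/2)mr² + md² = (1/2)(0.37655)(0.112)² + (0.37655)(0.075)² = 0.0044799 kg·m².
Treating the hole as negative mass, I = I₀ − I_hole = 0.33058 − 0.0044799 = 0.3261 kg·m².

0.326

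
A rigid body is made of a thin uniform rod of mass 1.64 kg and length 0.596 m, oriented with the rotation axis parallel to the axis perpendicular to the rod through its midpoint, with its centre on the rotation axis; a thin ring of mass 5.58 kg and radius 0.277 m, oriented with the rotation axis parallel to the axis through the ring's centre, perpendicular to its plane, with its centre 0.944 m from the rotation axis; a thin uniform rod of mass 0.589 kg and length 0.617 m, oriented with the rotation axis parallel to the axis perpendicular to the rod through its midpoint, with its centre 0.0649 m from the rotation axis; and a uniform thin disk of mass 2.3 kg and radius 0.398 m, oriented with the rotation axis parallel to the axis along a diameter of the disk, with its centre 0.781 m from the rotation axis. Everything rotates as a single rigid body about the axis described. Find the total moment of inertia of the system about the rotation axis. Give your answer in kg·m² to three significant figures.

6.96

Thin rod: I_cm = (1/12)ML² = (1/12)(1.64)(0.596)² = 0.048546 kg·m²; axis through the centre, so I = 0.048546 kg·m².
Thin ring: I_cm = MR² = (5.58)(0.277)² = 0.42815 kg·m²; centre at d = 0.944 m, so I = I_cm + Md² gives I = 0.42815 + (5.58)(0.944)² = 5.4007 kg·m².
Thin rod: I_cm = (1/12)ML² = (1/12)(0.589)(0.617)² = 0.018685 kg·m²; centre at d = 0.0649 m, so I = I_cm + Md² gives I = 0.018685 + (0.589)(0.0649)² = 0.021166 kg·m².
Thin disk: I_cm = (1/4)MR² = (1/4)(2.3)(0.398)² = 0.091082 kg·m²; centre at d = 0.781 m, so I = I_cm + Md² gives I = 0.091082 + (2.3)(0.781)² = 1.494 kg·m².
Total I = 0.048546 + 5.4007 + 0.021166 + 1.494 = 6.9644 kg·m².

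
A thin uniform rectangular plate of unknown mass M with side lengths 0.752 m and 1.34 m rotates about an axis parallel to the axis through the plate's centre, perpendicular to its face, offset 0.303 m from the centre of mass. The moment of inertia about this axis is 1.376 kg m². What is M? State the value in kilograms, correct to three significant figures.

I = I_cm + Md² = (1/12)M(a²+b²) + Md² = M·[0.0833333·[(0.752)² + (1.34)²] + (0.303)²] = M·0.28857.
So M = 1.376 / 0.28857 = 4.7684 kg.

4.77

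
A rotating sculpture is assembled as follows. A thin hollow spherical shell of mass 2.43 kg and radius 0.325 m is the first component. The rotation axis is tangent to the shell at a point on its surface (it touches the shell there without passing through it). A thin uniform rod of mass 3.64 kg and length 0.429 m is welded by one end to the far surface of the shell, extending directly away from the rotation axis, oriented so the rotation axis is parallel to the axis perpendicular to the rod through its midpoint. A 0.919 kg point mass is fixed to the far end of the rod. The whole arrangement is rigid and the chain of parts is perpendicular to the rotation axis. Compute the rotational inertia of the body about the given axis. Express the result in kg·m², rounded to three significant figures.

Spherical shell: I_cm = (2/3)MR² = (2/3)(2.43)(0.325)² = 0.17111 kg·m²; centre at d = 0.325 m, so the parallel axis theorem gives I = 0.17111 + (2.43)(0.325)² = 0.42778 kg·m².
Thin rod: I_cm = (1/12)ML² = (1/12)(3.64)(0.429)² = 0.055826 kg·m²; centre at d = 0.325 + 0.325 + 0.2145 = 0.8645 m, so the parallel axis theorem gives I = 0.055826 + (3.64)(0.8645)² = 2.7762 kg·m².
Point mass: I_cm = 0; centre at d = 0.325 + 0.325 + 0.2145 + 0.2145 = 1.079 m, so the parallel axis theorem gives I = 0 + (0.919)(1.079)² = 1.0699 kg·m².
Total I = 0.42778 + 2.7762 + 1.0699 = 4.2739 kg·m².

4.27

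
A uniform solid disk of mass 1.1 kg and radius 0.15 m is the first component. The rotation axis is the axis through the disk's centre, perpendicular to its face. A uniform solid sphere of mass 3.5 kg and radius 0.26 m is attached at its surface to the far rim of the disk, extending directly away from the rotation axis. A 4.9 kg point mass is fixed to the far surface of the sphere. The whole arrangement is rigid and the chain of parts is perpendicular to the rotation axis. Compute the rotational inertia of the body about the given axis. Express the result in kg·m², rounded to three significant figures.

Solid disk: I_cm = (1/2)MR² = (1/2)(1.1)(0.15)² = 0.012375 kg·m²; axis through the centre, so I = 0.012375 kg·m².
Solid sphere: I_cm = (2/5)MR² = (2/5)(3.5)(0.26)² = 0.09464 kg·m²; centre at d = 0.15 + 0.26 = 0.41 m, so I = I_cm + Md² gives I = 0.09464 + (3.5)(0.41)² = 0.68299 kg·m².
Point mass: I_cm = 0; centre at d = 0.15 + 0.26 + 0.26 = 0.67 m, so I = I_cm + Md² gives I = 0 + (4.9)(0.67)² = 2.1996 kg·m².
Total I = 0.012375 + 0.68299 + 2.1996 = 2.895 kg·m².

2.89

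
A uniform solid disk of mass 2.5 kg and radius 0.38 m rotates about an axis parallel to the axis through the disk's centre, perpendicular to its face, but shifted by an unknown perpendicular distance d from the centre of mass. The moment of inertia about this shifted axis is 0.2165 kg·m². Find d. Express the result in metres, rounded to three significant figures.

About the centre-of-mass axis, I_cm = (1/2)MR² = (1/2)(2.5)(0.38)² = 0.1805 kg·m².
Parallel axis theorem: I = I_cm + Md², so Md² = 0.2165 − 0.1805 = 0.036 kg·m².
d = √(0.036 / 2.5) = 0.12 m.

0.120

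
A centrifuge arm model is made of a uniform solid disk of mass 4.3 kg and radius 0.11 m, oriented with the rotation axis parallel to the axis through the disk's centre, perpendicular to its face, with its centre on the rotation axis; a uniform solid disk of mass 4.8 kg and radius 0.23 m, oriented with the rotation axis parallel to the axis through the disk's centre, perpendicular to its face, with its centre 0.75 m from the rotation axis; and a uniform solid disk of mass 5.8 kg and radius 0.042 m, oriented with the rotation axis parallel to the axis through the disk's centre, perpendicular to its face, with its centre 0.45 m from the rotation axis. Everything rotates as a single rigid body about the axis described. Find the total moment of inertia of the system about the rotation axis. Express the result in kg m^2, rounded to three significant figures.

4.03

Solid disk: I_cm = (1/2)MR² = (1/2)(4.3)(0.11)² = 0.026015 kg m^2; axis through the centre, so I = 0.026015 kg m^2.
Solid disk: I_cm = (1/2)MR² = (1/2)(4.8)(0.23)² = 0.12696 kg m^2; centre at d = 0.75 m, so I = I_cm + Md² gives I = 0.12696 + (4.8)(0.75)² = 2.827 kg m^2.
Solid disk: I_cm = (1/2)MR² = (1/2)(5.8)(0.042)² = 0.0051156 kg m^2; centre at d = 0.45 m, so I = I_cm + Md² gives I = 0.0051156 + (5.8)(0.45)² = 1.1796 kg m^2.
Total I = 0.026015 + 2.827 + 1.1796 = 4.0326 kg m^2.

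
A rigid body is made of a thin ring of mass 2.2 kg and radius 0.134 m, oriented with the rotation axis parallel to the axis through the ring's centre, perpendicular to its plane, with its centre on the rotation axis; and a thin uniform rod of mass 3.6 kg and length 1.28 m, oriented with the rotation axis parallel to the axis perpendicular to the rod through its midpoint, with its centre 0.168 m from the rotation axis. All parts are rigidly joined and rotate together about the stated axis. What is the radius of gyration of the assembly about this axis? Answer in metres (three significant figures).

Thin ring: I_cm = MR² = (2.2)(0.134)² = 0.039503 kg m^2; axis through the centre, so I = 0.039503 kg m^2.
Thin rod: I_cm = (1/12)ML² = (1/12)(3.6)(1.28)² = 0.49152 kg m^2; centre at d = 0.168 m, so the parallel axis theorem gives I = 0.49152 + (3.6)(0.168)² = 0.59313 kg m^2.
Total I = 0.63263 kg m^2; total mass M = 5.8 kg.
k = √(I/M) = √(0.63263/5.8) = 0.33026 m.

0.330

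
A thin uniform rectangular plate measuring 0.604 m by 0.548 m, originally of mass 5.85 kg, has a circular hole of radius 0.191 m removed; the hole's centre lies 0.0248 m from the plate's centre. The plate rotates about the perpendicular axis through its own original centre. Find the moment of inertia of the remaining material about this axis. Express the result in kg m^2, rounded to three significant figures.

Unpierced body about its centre: I₀ = (1/12)M(a²+b²) = (1/12)(5.85)[(0.604)² + (0.548)²] = 0.32425 kg m^2.
The removed disk has mass m = M·πr²/(ab) = (5.85)·π(0.191)²/(0.604·0.548) = 2.0256 kg (same uniform areal density).
Its moment of inertia about the rotation axis (parallel-axis theorem): I_hole = (1/2)mr² + md² = (1/2)(2.0256)(0.191)² + (2.0256)(0.0248)² = 0.038194 kg m^2.
Treating the hole as negative mass, I = I₀ − I_hole = 0.32425 − 0.038194 = 0.28605 kg m^2.

0.286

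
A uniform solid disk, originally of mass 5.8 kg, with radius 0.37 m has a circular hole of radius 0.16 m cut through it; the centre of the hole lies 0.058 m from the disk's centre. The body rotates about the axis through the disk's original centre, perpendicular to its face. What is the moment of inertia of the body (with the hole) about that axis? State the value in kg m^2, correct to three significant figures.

0.379

Unpierced body about its centre: I₀ = (1/2)MR² = (1/2)(5.8)(0.37)² = 0.39701 kg m^2.
The removed disk has mass m = M·(r/R)² = (5.8)(0.16/0.37)² = 1.0846 kg (same uniform areal density).
Its moment of inertia about the rotation axis (parallel-axis theorem): I_hole = (1/2)mr² + md² = (1/2)(1.0846)(0.16)² + (1.0846)(0.058)² = 0.017531 kg m^2.
Treating the hole as negative mass, I = I₀ − I_hole = 0.39701 − 0.017531 = 0.37948 kg m^2.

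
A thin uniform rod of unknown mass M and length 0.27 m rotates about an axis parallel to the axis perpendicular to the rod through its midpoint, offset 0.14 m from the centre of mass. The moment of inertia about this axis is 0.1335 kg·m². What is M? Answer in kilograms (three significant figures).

I = I_cm + Md² = (1/12)ML² + Md² = M·[0.0833333·(0.27)² + (0.14)²] = M·0.025675.
So M = 0.1335 / 0.025675 = 5.1996 kg.

5.20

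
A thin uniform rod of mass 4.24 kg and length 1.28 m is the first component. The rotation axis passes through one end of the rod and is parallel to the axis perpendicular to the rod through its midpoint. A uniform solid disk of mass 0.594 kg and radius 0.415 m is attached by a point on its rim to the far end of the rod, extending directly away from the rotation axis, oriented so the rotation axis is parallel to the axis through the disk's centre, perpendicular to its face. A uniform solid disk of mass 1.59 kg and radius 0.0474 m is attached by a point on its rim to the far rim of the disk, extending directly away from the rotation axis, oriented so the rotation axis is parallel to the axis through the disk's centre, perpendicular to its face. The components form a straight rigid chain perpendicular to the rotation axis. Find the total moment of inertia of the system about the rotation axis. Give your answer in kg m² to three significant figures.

11.5

Thin rod: I_cm = (1/12)ML² = (1/12)(4.24)(1.28)² = 0.5789 kg m²; centre at d = 0.64 m, so the parallel axis theorem gives I = 0.5789 + (4.24)(0.64)² = 2.3156 kg m².
Solid disk: I_cm = (1/2)MR² = (1/2)(0.594)(0.415)² = 0.051151 kg m²; centre at d = 0.64 + 0.64 + 0.415 = 1.695 m, so the parallel axis theorem gives I = 0.051151 + (0.594)(1.695)² = 1.7577 kg m².
Solid disk: I_cm = (1/2)MR² = (1/2)(1.59)(0.0474)² = 0.0017862 kg m²; centre at d = 0.64 + 0.64 + 0.415 + 0.415 + 0.0474 = 2.1574 m, so the parallel axis theorem gives I = 0.0017862 + (1.59)(2.1574)² = 7.4022 kg m².
Total I = 2.3156 + 1.7577 + 7.4022 = 11.476 kg m².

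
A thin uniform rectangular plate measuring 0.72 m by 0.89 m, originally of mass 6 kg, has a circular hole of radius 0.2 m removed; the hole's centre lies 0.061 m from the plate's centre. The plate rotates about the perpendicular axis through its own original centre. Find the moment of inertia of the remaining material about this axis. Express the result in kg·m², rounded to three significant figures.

0.627

Unpierced body about its centre: I₀ = (1/12)M(a²+b²) = (1/12)(6)[(0.72)² + (0.89)²] = 0.65525 kg·m².
The removed disk has mass m = M·πr²/(ab) = (6)·π(0.2)²/(0.72·0.89) = 1.1766 kg (same uniform areal density).
Its moment of inertia about the rotation axis (parallel-axis theorem): I_hole = (1/2)mr² + md² = (1/2)(1.1766)(0.2)² + (1.1766)(0.061)² = 0.027911 kg·m².
Treating the hole as negative mass, I = I₀ − I_hole = 0.65525 − 0.027911 = 0.62734 kg·m².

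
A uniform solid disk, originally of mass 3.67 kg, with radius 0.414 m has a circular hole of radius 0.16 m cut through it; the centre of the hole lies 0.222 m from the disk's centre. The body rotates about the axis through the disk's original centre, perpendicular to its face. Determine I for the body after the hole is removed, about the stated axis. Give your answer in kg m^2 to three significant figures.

Unpierced body about its centre: I₀ = (1/2)MR² = (1/2)(3.67)(0.414)² = 0.31451 kg m^2.
The removed disk has mass m = M·(r/R)² = (3.67)(0.16/0.414)² = 0.54816 kg (same uniform areal density).
Its moment of inertia about the rotation axis (parallel-axis theorem): I_hole = (1/2)mr² + md² = (1/2)(0.54816)(0.16)² + (0.54816)(0.222)² = 0.034032 kg m^2.
Treating the hole as negative mass, I = I₀ − I_hole = 0.31451 − 0.034032 = 0.28048 kg m^2.

0.280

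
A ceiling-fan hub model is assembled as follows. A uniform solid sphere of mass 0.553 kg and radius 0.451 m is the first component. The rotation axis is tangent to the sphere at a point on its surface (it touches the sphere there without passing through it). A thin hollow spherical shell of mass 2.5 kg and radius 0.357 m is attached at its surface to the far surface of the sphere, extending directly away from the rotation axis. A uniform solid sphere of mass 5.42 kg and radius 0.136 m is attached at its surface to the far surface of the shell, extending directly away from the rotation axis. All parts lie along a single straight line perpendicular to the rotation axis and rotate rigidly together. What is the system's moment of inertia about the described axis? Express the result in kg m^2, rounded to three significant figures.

21.0

Solid sphere: I_cm = (2/5)MR² = (2/5)(0.553)(0.451)² = 0.044992 kg m^2; centre at d = 0.451 m, so the parallel axis theorem gives I = 0.044992 + (0.553)(0.451)² = 0.15747 kg m^2.
Spherical shell: I_cm = (2/3)MR² = (2/3)(2.5)(0.357)² = 0.21241 kg m^2; centre at d = 0.451 + 0.451 + 0.357 = 1.259 m, so the parallel axis theorem gives I = 0.21241 + (2.5)(1.259)² = 4.1751 kg m^2.
Solid sphere: I_cm = (2/5)MR² = (2/5)(5.42)(0.136)² = 0.040099 kg m^2; centre at d = 0.451 + 0.451 + 0.357 + 0.357 + 0.136 = 1.752 m, so the parallel axis theorem gives I = 0.040099 + (5.42)(1.752)² = 16.677 kg m^2.
Total I = 0.15747 + 4.1751 + 16.677 = 21.009 kg m^2.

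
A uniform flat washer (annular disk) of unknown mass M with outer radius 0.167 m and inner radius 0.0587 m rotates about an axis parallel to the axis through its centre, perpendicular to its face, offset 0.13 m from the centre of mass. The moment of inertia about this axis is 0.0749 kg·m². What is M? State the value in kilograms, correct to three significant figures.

I = I_cm + Md² = (1/2)M(R²+r²) + Md² = M·[0.5·[(0.167)² + (0.0587)²] + (0.13)²] = M·0.032567.
So M = 0.0749 / 0.032567 = 2.2998 kg.

2.30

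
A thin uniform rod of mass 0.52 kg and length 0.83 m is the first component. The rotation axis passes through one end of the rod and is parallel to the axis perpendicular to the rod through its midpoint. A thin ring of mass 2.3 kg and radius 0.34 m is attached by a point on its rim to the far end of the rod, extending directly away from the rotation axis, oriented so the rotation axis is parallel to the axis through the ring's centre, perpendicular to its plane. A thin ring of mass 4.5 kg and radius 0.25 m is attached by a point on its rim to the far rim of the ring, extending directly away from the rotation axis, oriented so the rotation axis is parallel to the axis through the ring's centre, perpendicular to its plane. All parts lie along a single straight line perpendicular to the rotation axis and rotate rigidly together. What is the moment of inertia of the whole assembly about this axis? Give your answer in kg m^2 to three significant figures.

Thin rod: I_cm = (1/12)ML² = (1/12)(0.52)(0.83)² = 0.029852 kg m^2; centre at d = 0.415 m, so the parallel axis theorem gives I = 0.029852 + (0.52)(0.415)² = 0.11941 kg m^2.
Thin ring: I_cm = MR² = (2.3)(0.34)² = 0.26588 kg m^2; centre at d = 0.415 + 0.415 + 0.34 = 1.17 m, so the parallel axis theorem gives I = 0.26588 + (2.3)(1.17)² = 3.4143 kg m^2.
Thin ring: I_cm = MR² = (4.5)(0.25)² = 0.28125 kg m^2; centre at d = 0.415 + 0.415 + 0.34 + 0.34 + 0.25 = 1.76 m, so the parallel axis theorem gives I = 0.28125 + (4.5)(1.76)² = 14.22 kg m^2.
Total I = 0.11941 + 3.4143 + 14.22 = 17.754 kg m^2.

17.8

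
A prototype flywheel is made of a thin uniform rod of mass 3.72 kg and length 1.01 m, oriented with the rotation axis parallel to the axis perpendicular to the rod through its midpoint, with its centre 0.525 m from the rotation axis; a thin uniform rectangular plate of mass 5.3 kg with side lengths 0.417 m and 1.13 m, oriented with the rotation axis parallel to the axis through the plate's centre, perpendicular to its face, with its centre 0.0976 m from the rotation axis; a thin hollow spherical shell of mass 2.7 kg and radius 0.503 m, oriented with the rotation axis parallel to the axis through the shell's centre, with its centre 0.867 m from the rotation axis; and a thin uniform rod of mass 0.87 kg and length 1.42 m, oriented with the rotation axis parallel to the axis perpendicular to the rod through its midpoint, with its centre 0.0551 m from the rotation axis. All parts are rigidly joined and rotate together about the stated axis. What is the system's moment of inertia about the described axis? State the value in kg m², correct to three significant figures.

4.67

Thin rod: I_cm = (1/12)ML² = (1/12)(3.72)(1.01)² = 0.31623 kg m²; centre at d = 0.525 m, so the parallel axis theorem gives I = 0.31623 + (3.72)(0.525)² = 1.3416 kg m².
Rectangular plate: I_cm = (1/12)M(a²+b²) = (1/12)(5.3)[(0.417)² + (1.13)²] = 0.64077 kg m²; centre at d = 0.0976 m, so the parallel axis theorem gives I = 0.64077 + (5.3)(0.0976)² = 0.69125 kg m².
Spherical shell: I_cm = (2/3)MR² = (2/3)(2.7)(0.503)² = 0.45542 kg m²; centre at d = 0.867 m, so the parallel axis theorem gives I = 0.45542 + (2.7)(0.867)² = 2.485 kg m².
Thin rod: I_cm = (1/12)ML² = (1/12)(0.87)(1.42)² = 0.14619 kg m²; centre at d = 0.0551 m, so the parallel axis theorem gives I = 0.14619 + (0.87)(0.0551)² = 0.14883 kg m².
Total I = 1.3416 + 0.69125 + 2.485 + 0.14883 = 4.6666 kg m².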